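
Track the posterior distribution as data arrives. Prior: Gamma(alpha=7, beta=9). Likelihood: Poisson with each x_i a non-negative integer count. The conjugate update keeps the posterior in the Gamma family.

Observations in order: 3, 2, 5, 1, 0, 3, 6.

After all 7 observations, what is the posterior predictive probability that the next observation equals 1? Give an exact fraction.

8762000948777521623145212555558912/28351092476867700887730107366063041

obs 1: x=3 → posterior Gamma(10, 10)
obs 2: x=2 → posterior Gamma(12, 11)
obs 3: x=5 → posterior Gamma(17, 12)
obs 4: x=1 → posterior Gamma(18, 13)
obs 5: x=0 → posterior Gamma(18, 14)
obs 6: x=3 → posterior Gamma(21, 15)
obs 7: x=6 → posterior Gamma(27, 16)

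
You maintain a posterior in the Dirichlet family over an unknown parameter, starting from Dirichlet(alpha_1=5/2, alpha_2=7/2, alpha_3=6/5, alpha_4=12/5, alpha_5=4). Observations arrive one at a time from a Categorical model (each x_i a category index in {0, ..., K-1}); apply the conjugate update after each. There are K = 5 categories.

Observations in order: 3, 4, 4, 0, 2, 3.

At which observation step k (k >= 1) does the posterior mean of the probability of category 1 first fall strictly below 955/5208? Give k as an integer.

obs 1: x=3 → posterior Dirichlet(5/2, 7/2, 6/5, 17/5, 4)
obs 2: x=4 → posterior Dirichlet(5/2, 7/2, 6/5, 17/5, 5)
obs 3: x=4 → posterior Dirichlet(5/2, 7/2, 6/5, 17/5, 6)
obs 4: x=0 → posterior Dirichlet(7/2, 7/2, 6/5, 17/5, 6)
obs 5: x=2 → posterior Dirichlet(7/2, 7/2, 11/5, 17/5, 6)
obs 6: x=3 → posterior Dirichlet(7/2, 7/2, 11/5, 22/5, 6)

k = 6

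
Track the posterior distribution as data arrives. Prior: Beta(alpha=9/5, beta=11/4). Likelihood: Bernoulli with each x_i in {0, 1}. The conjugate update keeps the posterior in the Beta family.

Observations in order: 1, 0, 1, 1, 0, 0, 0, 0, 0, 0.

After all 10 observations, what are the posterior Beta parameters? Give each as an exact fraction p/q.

alpha=24/5, beta=39/4

obs 1: x=1 → posterior Beta(14/5, 11/4)
obs 2: x=0 → posterior Beta(14/5, 15/4)
obs 3: x=1 → posterior Beta(19/5, 15/4)
obs 4: x=1 → posterior Beta(24/5, 15/4)
obs 5: x=0 → posterior Beta(24/5, 19/4)
obs 6: x=0 → posterior Beta(24/5, 23/4)
obs 7: x=0 → posterior Beta(24/5, 27/4)
obs 8: x=0 → posterior Beta(24/5, 31/4)
obs 9: x=0 → posterior Beta(24/5, 35/4)
obs 10: x=0 → posterior Beta(24/5, 39/4)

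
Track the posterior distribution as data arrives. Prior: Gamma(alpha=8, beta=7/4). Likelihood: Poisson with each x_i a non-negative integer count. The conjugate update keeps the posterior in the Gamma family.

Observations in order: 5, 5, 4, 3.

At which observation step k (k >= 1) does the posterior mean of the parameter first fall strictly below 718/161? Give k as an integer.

obs 1: x=5 → posterior Gamma(13, 11/4)
obs 2: x=5 → posterior Gamma(18, 15/4)
obs 3: x=4 → posterior Gamma(22, 19/4)
obs 4: x=3 → posterior Gamma(25, 23/4)

k = 4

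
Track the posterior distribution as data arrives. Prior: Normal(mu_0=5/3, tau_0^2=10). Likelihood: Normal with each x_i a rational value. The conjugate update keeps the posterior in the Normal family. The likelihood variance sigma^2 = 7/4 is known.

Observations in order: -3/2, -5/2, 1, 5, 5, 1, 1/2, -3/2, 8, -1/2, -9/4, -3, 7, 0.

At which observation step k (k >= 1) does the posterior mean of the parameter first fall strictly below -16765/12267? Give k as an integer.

k = 2

obs 1: x=-3/2 → posterior Normal(-145/141, 70/47)
obs 2: x=-5/2 → posterior Normal(-445/261, 70/87)
obs 3: x=1 → posterior Normal(-325/381, 70/127)
obs 4: x=5 → posterior Normal(275/501, 70/167)
obs 5: x=5 → posterior Normal(875/621, 70/207)
obs 6: x=1 → posterior Normal(995/741, 70/247)
obs 7: x=1/2 → posterior Normal(1055/861, 10/41)
obs 8: x=-3/2 → posterior Normal(875/981, 70/327)
obs 9: x=8 → posterior Normal(5/3, 70/367)
obs 10: x=-1/2 → posterior Normal(1775/1221, 70/407)
obs 11: x=-9/4 → posterior Normal(1505/1341, 70/447)
obs 12: x=-3 → posterior Normal(1145/1461, 70/487)
obs 13: x=7 → posterior Normal(1985/1581, 70/527)
obs 14: x=0 → posterior Normal(1985/1701, 10/81)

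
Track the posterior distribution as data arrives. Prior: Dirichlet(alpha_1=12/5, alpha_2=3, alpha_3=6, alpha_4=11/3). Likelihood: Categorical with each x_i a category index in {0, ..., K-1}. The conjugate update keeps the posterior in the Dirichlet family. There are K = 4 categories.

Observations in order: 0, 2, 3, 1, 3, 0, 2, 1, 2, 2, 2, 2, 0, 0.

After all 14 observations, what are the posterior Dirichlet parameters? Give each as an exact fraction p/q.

obs 1: x=0 → posterior Dirichlet(17/5, 3, 6, 11/3)
obs 2: x=2 → posterior Dirichlet(17/5, 3, 7, 11/3)
obs 3: x=3 → posterior Dirichlet(17/5, 3, 7, 14/3)
obs 4: x=1 → posterior Dirichlet(17/5, 4, 7, 14/3)
obs 5: x=3 → posterior Dirichlet(17/5, 4, 7, 17/3)
obs 6: x=0 → posterior Dirichlet(22/5, 4, 7, 17/3)
obs 7: x=2 → posterior Dirichlet(22/5, 4, 8, 17/3)
obs 8: x=1 → posterior Dirichlet(22/5, 5, 8, 17/3)
obs 9: x=2 → posterior Dirichlet(22/5, 5, 9, 17/3)
obs 10: x=2 → posterior Dirichlet(22/5, 5, 10, 17/3)
obs 11: x=2 → posterior Dirichlet(22/5, 5, 11, 17/3)
obs 12: x=2 → posterior Dirichlet(22/5, 5, 12, 17/3)
obs 13: x=0 → posterior Dirichlet(27/5, 5, 12, 17/3)
obs 14: x=0 → posterior Dirichlet(32/5, 5, 12, 17/3)

alpha_1=32/5, alpha_2=5, alpha_3=12, alpha_4=17/3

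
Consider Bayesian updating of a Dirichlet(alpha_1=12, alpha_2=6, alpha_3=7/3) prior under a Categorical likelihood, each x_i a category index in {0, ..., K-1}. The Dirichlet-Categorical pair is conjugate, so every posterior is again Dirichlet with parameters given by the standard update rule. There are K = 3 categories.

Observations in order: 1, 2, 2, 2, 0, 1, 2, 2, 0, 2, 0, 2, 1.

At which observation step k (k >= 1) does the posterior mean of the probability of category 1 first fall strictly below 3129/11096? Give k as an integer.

k = 5

obs 1: x=1 → posterior Dirichlet(12, 7, 7/3)
obs 2: x=2 → posterior Dirichlet(12, 7, 10/3)
obs 3: x=2 → posterior Dirichlet(12, 7, 13/3)
obs 4: x=2 → posterior Dirichlet(12, 7, 16/3)
obs 5: x=0 → posterior Dirichlet(13, 7, 16/3)
obs 6: x=1 → posterior Dirichlet(13, 8, 16/3)
obs 7: x=2 → posterior Dirichlet(13, 8, 19/3)
obs 8: x=2 → posterior Dirichlet(13, 8, 22/3)
obs 9: x=0 → posterior Dirichlet(14, 8, 22/3)
obs 10: x=2 → posterior Dirichlet(14, 8, 25/3)
obs 11: x=0 → posterior Dirichlet(15, 8, 25/3)
obs 12: x=2 → posterior Dirichlet(15, 8, 28/3)
obs 13: x=1 → posterior Dirichlet(15, 9, 28/3)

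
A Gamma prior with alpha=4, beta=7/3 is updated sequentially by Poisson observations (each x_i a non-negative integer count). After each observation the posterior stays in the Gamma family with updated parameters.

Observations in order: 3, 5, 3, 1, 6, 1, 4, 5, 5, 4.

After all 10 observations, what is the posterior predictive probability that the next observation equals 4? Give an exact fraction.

obs 1: x=3 → posterior Gamma(7, 10/3)
obs 2: x=5 → posterior Gamma(12, 13/3)
obs 3: x=3 → posterior Gamma(15, 16/3)
obs 4: x=1 → posterior Gamma(16, 19/3)
obs 5: x=6 → posterior Gamma(22, 22/3)
obs 6: x=1 → posterior Gamma(23, 25/3)
obs 7: x=4 → posterior Gamma(27, 28/3)
obs 8: x=5 → posterior Gamma(32, 31/3)
obs 9: x=5 → posterior Gamma(37, 34/3)
obs 10: x=4 → posterior Gamma(41, 37/3)

217519773871508516396440931281265700120407491359688619351024188773604947/1237940039285380274899124224000000000000000000000000000000000000000000000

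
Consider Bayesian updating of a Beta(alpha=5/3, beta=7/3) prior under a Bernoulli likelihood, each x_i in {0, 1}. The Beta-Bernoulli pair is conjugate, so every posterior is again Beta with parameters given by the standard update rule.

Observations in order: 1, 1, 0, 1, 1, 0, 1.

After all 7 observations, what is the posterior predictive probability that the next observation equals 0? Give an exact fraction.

13/33

obs 1: x=1 → posterior Beta(8/3, 7/3)
obs 2: x=1 → posterior Beta(11/3, 7/3)
obs 3: x=0 → posterior Beta(11/3, 10/3)
obs 4: x=1 → posterior Beta(14/3, 10/3)
obs 5: x=1 → posterior Beta(17/3, 10/3)
obs 6: x=0 → posterior Beta(17/3, 13/3)
obs 7: x=1 → posterior Beta(20/3, 13/3)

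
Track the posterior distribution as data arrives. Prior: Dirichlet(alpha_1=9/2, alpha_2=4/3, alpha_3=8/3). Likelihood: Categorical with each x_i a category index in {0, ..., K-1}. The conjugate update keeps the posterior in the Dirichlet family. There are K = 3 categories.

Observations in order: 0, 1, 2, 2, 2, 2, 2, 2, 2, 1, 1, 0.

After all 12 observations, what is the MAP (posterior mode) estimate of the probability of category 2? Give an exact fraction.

obs 1: x=0 → posterior Dirichlet(11/2, 4/3, 8/3)
obs 2: x=1 → posterior Dirichlet(11/2, 7/3, 8/3)
obs 3: x=2 → posterior Dirichlet(11/2, 7/3, 11/3)
obs 4: x=2 → posterior Dirichlet(11/2, 7/3, 14/3)
obs 5: x=2 → posterior Dirichlet(11/2, 7/3, 17/3)
obs 6: x=2 → posterior Dirichlet(11/2, 7/3, 20/3)
obs 7: x=2 → posterior Dirichlet(11/2, 7/3, 23/3)
obs 8: x=2 → posterior Dirichlet(11/2, 7/3, 26/3)
obs 9: x=2 → posterior Dirichlet(11/2, 7/3, 29/3)
obs 10: x=1 → posterior Dirichlet(11/2, 10/3, 29/3)
obs 11: x=1 → posterior Dirichlet(11/2, 13/3, 29/3)
obs 12: x=0 → posterior Dirichlet(13/2, 13/3, 29/3)

52/105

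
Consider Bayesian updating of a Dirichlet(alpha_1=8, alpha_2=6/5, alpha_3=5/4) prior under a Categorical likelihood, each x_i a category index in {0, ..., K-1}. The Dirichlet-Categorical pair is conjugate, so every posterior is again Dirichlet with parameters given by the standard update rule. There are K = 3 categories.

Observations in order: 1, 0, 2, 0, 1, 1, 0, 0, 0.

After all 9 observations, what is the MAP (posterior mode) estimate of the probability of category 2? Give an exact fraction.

25/329

obs 1: x=1 → posterior Dirichlet(8, 11/5, 5/4)
obs 2: x=0 → posterior Dirichlet(9, 11/5, 5/4)
obs 3: x=2 → posterior Dirichlet(9, 11/5, 9/4)
obs 4: x=0 → posterior Dirichlet(10, 11/5, 9/4)
obs 5: x=1 → posterior Dirichlet(10, 16/5, 9/4)
obs 6: x=1 → posterior Dirichlet(10, 21/5, 9/4)
obs 7: x=0 → posterior Dirichlet(11, 21/5, 9/4)
obs 8: x=0 → posterior Dirichlet(12, 21/5, 9/4)
obs 9: x=0 → posterior Dirichlet(13, 21/5, 9/4)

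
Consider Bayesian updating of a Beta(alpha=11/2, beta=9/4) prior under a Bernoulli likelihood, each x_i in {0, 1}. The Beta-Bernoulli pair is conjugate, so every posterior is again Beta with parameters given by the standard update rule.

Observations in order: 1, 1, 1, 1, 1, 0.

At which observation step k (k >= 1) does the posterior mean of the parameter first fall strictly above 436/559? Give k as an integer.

k = 3

obs 1: x=1 → posterior Beta(13/2, 9/4)
obs 2: x=1 → posterior Beta(15/2, 9/4)
obs 3: x=1 → posterior Beta(17/2, 9/4)
obs 4: x=1 → posterior Beta(19/2, 9/4)
obs 5: x=1 → posterior Beta(21/2, 9/4)
obs 6: x=0 → posterior Beta(21/2, 13/4)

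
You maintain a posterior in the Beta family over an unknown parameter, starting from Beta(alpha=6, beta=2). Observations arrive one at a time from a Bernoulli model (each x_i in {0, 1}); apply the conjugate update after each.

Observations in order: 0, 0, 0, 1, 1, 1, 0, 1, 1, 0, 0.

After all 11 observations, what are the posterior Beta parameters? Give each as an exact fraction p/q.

obs 1: x=0 → posterior Beta(6, 3)
obs 2: x=0 → posterior Beta(6, 4)
obs 3: x=0 → posterior Beta(6, 5)
obs 4: x=1 → posterior Beta(7, 5)
obs 5: x=1 → posterior Beta(8, 5)
obs 6: x=1 → posterior Beta(9, 5)
obs 7: x=0 → posterior Beta(9, 6)
obs 8: x=1 → posterior Beta(10, 6)
obs 9: x=1 → posterior Beta(11, 6)
obs 10: x=0 → posterior Beta(11, 7)
obs 11: x=0 → posterior Beta(11, 8)

alpha=11, beta=8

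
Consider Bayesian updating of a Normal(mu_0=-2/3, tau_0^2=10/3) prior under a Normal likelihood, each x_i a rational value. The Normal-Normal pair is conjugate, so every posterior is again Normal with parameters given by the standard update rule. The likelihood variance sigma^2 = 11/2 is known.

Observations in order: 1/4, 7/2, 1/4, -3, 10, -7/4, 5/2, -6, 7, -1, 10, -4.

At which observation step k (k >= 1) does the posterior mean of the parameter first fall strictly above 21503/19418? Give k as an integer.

obs 1: x=1/4 → posterior Normal(-17/53, 110/53)
obs 2: x=7/2 → posterior Normal(53/73, 110/73)
obs 3: x=1/4 → posterior Normal(58/93, 110/93)
obs 4: x=-3 → posterior Normal(-2/113, 110/113)
obs 5: x=10 → posterior Normal(198/133, 110/133)
obs 6: x=-7/4 → posterior Normal(163/153, 110/153)
obs 7: x=5/2 → posterior Normal(213/173, 110/173)
obs 8: x=-6 → posterior Normal(93/193, 110/193)
obs 9: x=7 → posterior Normal(233/213, 110/213)
obs 10: x=-1 → posterior Normal(213/233, 110/233)
obs 11: x=10 → posterior Normal(413/253, 10/23)
obs 12: x=-4 → posterior Normal(111/91, 110/273)

k = 5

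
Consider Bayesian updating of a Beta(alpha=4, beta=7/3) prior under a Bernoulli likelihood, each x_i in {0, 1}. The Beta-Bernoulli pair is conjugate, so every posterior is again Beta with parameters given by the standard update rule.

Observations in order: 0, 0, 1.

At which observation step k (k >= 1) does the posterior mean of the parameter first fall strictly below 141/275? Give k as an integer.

k = 2

obs 1: x=0 → posterior Beta(4, 10/3)
obs 2: x=0 → posterior Beta(4, 13/3)
obs 3: x=1 → posterior Beta(5, 13/3)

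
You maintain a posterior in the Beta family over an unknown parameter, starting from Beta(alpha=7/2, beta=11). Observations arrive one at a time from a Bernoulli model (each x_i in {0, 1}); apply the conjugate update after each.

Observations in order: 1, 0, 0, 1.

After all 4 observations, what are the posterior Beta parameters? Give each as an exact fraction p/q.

obs 1: x=1 → posterior Beta(9/2, 11)
obs 2: x=0 → posterior Beta(9/2, 12)
obs 3: x=0 → posterior Beta(9/2, 13)
obs 4: x=1 → posterior Beta(11/2, 13)

alpha=11/2, beta=13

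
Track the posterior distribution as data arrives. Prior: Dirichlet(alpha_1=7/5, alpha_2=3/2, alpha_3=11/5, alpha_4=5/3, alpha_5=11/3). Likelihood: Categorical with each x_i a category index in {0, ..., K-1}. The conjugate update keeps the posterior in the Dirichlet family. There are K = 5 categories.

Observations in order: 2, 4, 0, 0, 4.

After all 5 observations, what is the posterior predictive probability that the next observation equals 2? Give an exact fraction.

obs 1: x=2 → posterior Dirichlet(7/5, 3/2, 16/5, 5/3, 11/3)
obs 2: x=4 → posterior Dirichlet(7/5, 3/2, 16/5, 5/3, 14/3)
obs 3: x=0 → posterior Dirichlet(12/5, 3/2, 16/5, 5/3, 14/3)
obs 4: x=0 → posterior Dirichlet(17/5, 3/2, 16/5, 5/3, 14/3)
obs 5: x=4 → posterior Dirichlet(17/5, 3/2, 16/5, 5/3, 17/3)

96/463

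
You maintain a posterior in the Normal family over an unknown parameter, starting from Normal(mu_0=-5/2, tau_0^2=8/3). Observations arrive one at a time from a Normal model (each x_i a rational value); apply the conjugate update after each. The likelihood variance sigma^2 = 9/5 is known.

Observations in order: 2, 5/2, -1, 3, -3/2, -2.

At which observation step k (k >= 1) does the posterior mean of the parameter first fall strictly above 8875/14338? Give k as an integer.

k = 2

obs 1: x=2 → posterior Normal(25/134, 72/67)
obs 2: x=5/2 → posterior Normal(225/214, 72/107)
obs 3: x=-1 → posterior Normal(145/294, 24/49)
obs 4: x=3 → posterior Normal(35/34, 72/187)
obs 5: x=-3/2 → posterior Normal(265/454, 72/227)
obs 6: x=-2 → posterior Normal(35/178, 24/89)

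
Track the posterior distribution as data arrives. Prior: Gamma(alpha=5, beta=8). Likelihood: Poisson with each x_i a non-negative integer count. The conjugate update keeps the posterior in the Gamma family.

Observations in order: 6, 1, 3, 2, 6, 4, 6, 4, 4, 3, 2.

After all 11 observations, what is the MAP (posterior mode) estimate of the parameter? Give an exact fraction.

obs 1: x=6 → posterior Gamma(11, 9)
obs 2: x=1 → posterior Gamma(12, 10)
obs 3: x=3 → posterior Gamma(15, 11)
obs 4: x=2 → posterior Gamma(17, 12)
obs 5: x=6 → posterior Gamma(23, 13)
obs 6: x=4 → posterior Gamma(27, 14)
obs 7: x=6 → posterior Gamma(33, 15)
obs 8: x=4 → posterior Gamma(37, 16)
obs 9: x=4 → posterior Gamma(41, 17)
obs 10: x=3 → posterior Gamma(44, 18)
obs 11: x=2 → posterior Gamma(46, 19)

45/19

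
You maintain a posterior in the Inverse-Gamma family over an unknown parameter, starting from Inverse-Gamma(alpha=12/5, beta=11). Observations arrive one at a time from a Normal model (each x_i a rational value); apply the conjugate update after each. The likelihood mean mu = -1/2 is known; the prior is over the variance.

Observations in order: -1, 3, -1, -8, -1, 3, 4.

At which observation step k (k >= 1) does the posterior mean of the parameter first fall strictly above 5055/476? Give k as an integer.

k = 4

obs 1: x=-1 → posterior Inverse-Gamma(29/10, 89/8)
obs 2: x=3 → posterior Inverse-Gamma(17/5, 69/4)
obs 3: x=-1 → posterior Inverse-Gamma(39/10, 139/8)
obs 4: x=-8 → posterior Inverse-Gamma(22/5, 91/2)
obs 5: x=-1 → posterior Inverse-Gamma(49/10, 365/8)
obs 6: x=3 → posterior Inverse-Gamma(27/5, 207/4)
obs 7: x=4 → posterior Inverse-Gamma(59/10, 495/8)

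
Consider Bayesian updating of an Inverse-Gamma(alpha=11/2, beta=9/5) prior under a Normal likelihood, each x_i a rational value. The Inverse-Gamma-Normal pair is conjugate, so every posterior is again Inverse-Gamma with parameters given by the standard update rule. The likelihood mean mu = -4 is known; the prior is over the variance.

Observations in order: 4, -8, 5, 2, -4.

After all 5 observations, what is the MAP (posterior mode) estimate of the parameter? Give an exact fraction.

1003/90

obs 1: x=4 → posterior Inverse-Gamma(6, 169/5)
obs 2: x=-8 → posterior Inverse-Gamma(13/2, 209/5)
obs 3: x=5 → posterior Inverse-Gamma(7, 823/10)
obs 4: x=2 → posterior Inverse-Gamma(15/2, 1003/10)
obs 5: x=-4 → posterior Inverse-Gamma(8, 1003/10)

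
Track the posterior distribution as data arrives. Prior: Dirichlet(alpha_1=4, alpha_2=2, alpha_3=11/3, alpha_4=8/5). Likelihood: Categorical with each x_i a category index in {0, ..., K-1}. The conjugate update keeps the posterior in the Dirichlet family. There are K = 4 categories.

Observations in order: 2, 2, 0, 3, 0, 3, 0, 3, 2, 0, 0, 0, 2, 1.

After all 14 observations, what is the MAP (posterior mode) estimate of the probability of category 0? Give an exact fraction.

obs 1: x=2 → posterior Dirichlet(4, 2, 14/3, 8/5)
obs 2: x=2 → posterior Dirichlet(4, 2, 17/3, 8/5)
obs 3: x=0 → posterior Dirichlet(5, 2, 17/3, 8/5)
obs 4: x=3 → posterior Dirichlet(5, 2, 17/3, 13/5)
obs 5: x=0 → posterior Dirichlet(6, 2, 17/3, 13/5)
obs 6: x=3 → posterior Dirichlet(6, 2, 17/3, 18/5)
obs 7: x=0 → posterior Dirichlet(7, 2, 17/3, 18/5)
obs 8: x=3 → posterior Dirichlet(7, 2, 17/3, 23/5)
obs 9: x=2 → posterior Dirichlet(7, 2, 20/3, 23/5)
obs 10: x=0 → posterior Dirichlet(8, 2, 20/3, 23/5)
obs 11: x=0 → posterior Dirichlet(9, 2, 20/3, 23/5)
obs 12: x=0 → posterior Dirichlet(10, 2, 20/3, 23/5)
obs 13: x=2 → posterior Dirichlet(10, 2, 23/3, 23/5)
obs 14: x=1 → posterior Dirichlet(10, 3, 23/3, 23/5)

135/319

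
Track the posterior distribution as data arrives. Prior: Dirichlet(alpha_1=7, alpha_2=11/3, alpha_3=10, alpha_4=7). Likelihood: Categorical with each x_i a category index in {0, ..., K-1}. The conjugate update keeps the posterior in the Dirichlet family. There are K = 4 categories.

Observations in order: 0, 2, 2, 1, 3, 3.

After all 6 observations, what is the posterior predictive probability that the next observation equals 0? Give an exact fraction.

obs 1: x=0 → posterior Dirichlet(8, 11/3, 10, 7)
obs 2: x=2 → posterior Dirichlet(8, 11/3, 11, 7)
obs 3: x=2 → posterior Dirichlet(8, 11/3, 12, 7)
obs 4: x=1 → posterior Dirichlet(8, 14/3, 12, 7)
obs 5: x=3 → posterior Dirichlet(8, 14/3, 12, 8)
obs 6: x=3 → posterior Dirichlet(8, 14/3, 12, 9)

24/101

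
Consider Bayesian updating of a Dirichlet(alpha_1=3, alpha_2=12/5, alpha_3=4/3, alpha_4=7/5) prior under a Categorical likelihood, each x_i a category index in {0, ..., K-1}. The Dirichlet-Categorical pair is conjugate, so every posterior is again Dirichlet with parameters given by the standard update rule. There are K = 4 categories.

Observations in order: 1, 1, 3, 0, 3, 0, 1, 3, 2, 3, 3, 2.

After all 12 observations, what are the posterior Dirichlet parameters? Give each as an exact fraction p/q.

obs 1: x=1 → posterior Dirichlet(3, 17/5, 4/3, 7/5)
obs 2: x=1 → posterior Dirichlet(3, 22/5, 4/3, 7/5)
obs 3: x=3 → posterior Dirichlet(3, 22/5, 4/3, 12/5)
obs 4: x=0 → posterior Dirichlet(4, 22/5, 4/3, 12/5)
obs 5: x=3 → posterior Dirichlet(4, 22/5, 4/3, 17/5)
obs 6: x=0 → posterior Dirichlet(5, 22/5, 4/3, 17/5)
obs 7: x=1 → posterior Dirichlet(5, 27/5, 4/3, 17/5)
obs 8: x=3 → posterior Dirichlet(5, 27/5, 4/3, 22/5)
obs 9: x=2 → posterior Dirichlet(5, 27/5, 7/3, 22/5)
obs 10: x=3 → posterior Dirichlet(5, 27/5, 7/3, 27/5)
obs 11: x=3 → posterior Dirichlet(5, 27/5, 7/3, 32/5)
obs 12: x=2 → posterior Dirichlet(5, 27/5, 10/3, 32/5)

alpha_1=5, alpha_2=27/5, alpha_3=10/3, alpha_4=32/5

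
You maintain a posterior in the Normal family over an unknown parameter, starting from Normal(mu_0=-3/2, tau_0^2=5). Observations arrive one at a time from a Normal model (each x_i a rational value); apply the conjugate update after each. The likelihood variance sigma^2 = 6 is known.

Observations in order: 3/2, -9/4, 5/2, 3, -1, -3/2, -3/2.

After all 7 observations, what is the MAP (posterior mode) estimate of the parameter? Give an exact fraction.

-21/164

obs 1: x=3/2 → posterior Normal(-3/22, 30/11)
obs 2: x=-9/4 → posterior Normal(-51/64, 15/8)
obs 3: x=5/2 → posterior Normal(-1/84, 10/7)
obs 4: x=3 → posterior Normal(59/104, 15/13)
obs 5: x=-1 → posterior Normal(39/124, 30/31)
obs 6: x=-3/2 → posterior Normal(1/16, 5/6)
obs 7: x=-3/2 → posterior Normal(-21/164, 30/41)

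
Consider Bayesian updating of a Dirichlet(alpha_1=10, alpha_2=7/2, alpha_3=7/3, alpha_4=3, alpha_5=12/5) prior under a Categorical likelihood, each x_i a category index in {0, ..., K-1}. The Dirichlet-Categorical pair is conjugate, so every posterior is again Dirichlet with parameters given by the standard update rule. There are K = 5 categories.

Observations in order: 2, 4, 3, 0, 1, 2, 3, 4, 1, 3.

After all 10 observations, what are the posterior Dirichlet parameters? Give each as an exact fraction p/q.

alpha_1=11, alpha_2=11/2, alpha_3=13/3, alpha_4=6, alpha_5=22/5

obs 1: x=2 → posterior Dirichlet(10, 7/2, 10/3, 3, 12/5)
obs 2: x=4 → posterior Dirichlet(10, 7/2, 10/3, 3, 17/5)
obs 3: x=3 → posterior Dirichlet(10, 7/2, 10/3, 4, 17/5)
obs 4: x=0 → posterior Dirichlet(11, 7/2, 10/3, 4, 17/5)
obs 5: x=1 → posterior Dirichlet(11, 9/2, 10/3, 4, 17/5)
obs 6: x=2 → posterior Dirichlet(11, 9/2, 13/3, 4, 17/5)
obs 7: x=3 → posterior Dirichlet(11, 9/2, 13/3, 5, 17/5)
obs 8: x=4 → posterior Dirichlet(11, 9/2, 13/3, 5, 22/5)
obs 9: x=1 → posterior Dirichlet(11, 11/2, 13/3, 5, 22/5)
obs 10: x=3 → posterior Dirichlet(11, 11/2, 13/3, 6, 22/5)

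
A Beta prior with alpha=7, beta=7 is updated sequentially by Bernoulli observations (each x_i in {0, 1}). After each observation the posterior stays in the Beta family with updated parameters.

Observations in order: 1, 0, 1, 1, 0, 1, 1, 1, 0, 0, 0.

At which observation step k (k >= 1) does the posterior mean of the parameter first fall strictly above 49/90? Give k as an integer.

k = 4

obs 1: x=1 → posterior Beta(8, 7)
obs 2: x=0 → posterior Beta(8, 8)
obs 3: x=1 → posterior Beta(9, 8)
obs 4: x=1 → posterior Beta(10, 8)
obs 5: x=0 → posterior Beta(10, 9)
obs 6: x=1 → posterior Beta(11, 9)
obs 7: x=1 → posterior Beta(12, 9)
obs 8: x=1 → posterior Beta(13, 9)
obs 9: x=0 → posterior Beta(13, 10)
obs 10: x=0 → posterior Beta(13, 11)
obs 11: x=0 → posterior Beta(13, 12)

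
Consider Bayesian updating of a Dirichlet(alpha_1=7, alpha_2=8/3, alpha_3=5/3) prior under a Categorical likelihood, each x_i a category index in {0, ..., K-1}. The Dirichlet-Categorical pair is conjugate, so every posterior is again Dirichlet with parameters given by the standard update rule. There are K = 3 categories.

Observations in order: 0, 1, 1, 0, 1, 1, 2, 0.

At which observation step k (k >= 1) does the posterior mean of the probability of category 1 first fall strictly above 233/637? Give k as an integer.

k = 6

obs 1: x=0 → posterior Dirichlet(8, 8/3, 5/3)
obs 2: x=1 → posterior Dirichlet(8, 11/3, 5/3)
obs 3: x=1 → posterior Dirichlet(8, 14/3, 5/3)
obs 4: x=0 → posterior Dirichlet(9, 14/3, 5/3)
obs 5: x=1 → posterior Dirichlet(9, 17/3, 5/3)
obs 6: x=1 → posterior Dirichlet(9, 20/3, 5/3)
obs 7: x=2 → posterior Dirichlet(9, 20/3, 8/3)
obs 8: x=0 → posterior Dirichlet(10, 20/3, 8/3)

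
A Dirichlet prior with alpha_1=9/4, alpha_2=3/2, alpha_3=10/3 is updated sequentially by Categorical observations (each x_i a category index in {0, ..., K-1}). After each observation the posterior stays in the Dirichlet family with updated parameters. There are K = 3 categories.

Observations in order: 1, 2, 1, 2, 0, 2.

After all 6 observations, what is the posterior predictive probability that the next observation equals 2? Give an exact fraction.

76/157

obs 1: x=1 → posterior Dirichlet(9/4, 5/2, 10/3)
obs 2: x=2 → posterior Dirichlet(9/4, 5/2, 13/3)
obs 3: x=1 → posterior Dirichlet(9/4, 7/2, 13/3)
obs 4: x=2 → posterior Dirichlet(9/4, 7/2, 16/3)
obs 5: x=0 → posterior Dirichlet(13/4, 7/2, 16/3)
obs 6: x=2 → posterior Dirichlet(13/4, 7/2, 19/3)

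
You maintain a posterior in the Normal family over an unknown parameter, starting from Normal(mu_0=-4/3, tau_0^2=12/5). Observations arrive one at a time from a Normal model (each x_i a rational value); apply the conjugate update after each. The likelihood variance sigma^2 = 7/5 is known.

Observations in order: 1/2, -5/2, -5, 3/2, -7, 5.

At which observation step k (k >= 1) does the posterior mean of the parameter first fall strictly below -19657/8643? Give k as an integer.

k = 5

obs 1: x=1/2 → posterior Normal(-10/57, 84/95)
obs 2: x=-5/2 → posterior Normal(-100/93, 84/155)
obs 3: x=-5 → posterior Normal(-280/129, 84/215)
obs 4: x=3/2 → posterior Normal(-226/165, 84/275)
obs 5: x=-7 → posterior Normal(-478/201, 84/335)
obs 6: x=5 → posterior Normal(-298/237, 84/395)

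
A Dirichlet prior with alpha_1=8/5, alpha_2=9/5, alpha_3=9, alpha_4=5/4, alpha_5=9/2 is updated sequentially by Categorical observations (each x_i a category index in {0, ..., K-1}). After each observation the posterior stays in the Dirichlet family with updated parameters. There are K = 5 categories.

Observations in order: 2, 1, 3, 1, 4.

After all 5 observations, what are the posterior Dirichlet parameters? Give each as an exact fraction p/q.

obs 1: x=2 → posterior Dirichlet(8/5, 9/5, 10, 5/4, 9/2)
obs 2: x=1 → posterior Dirichlet(8/5, 14/5, 10, 5/4, 9/2)
obs 3: x=3 → posterior Dirichlet(8/5, 14/5, 10, 9/4, 9/2)
obs 4: x=1 → posterior Dirichlet(8/5, 19/5, 10, 9/4, 9/2)
obs 5: x=4 → posterior Dirichlet(8/5, 19/5, 10, 9/4, 11/2)

alpha_1=8/5, alpha_2=19/5, alpha_3=10, alpha_4=9/4, alpha_5=11/2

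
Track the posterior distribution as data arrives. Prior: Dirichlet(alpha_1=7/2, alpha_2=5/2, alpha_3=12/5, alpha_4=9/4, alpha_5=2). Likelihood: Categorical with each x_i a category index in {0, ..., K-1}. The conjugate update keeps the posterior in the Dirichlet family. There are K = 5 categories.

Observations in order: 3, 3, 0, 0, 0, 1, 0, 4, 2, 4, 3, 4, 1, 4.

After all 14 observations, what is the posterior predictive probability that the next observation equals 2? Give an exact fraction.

68/533

obs 1: x=3 → posterior Dirichlet(7/2, 5/2, 12/5, 13/4, 2)
obs 2: x=3 → posterior Dirichlet(7/2, 5/2, 12/5, 17/4, 2)
obs 3: x=0 → posterior Dirichlet(9/2, 5/2, 12/5, 17/4, 2)
obs 4: x=0 → posterior Dirichlet(11/2, 5/2, 12/5, 17/4, 2)
obs 5: x=0 → posterior Dirichlet(13/2, 5/2, 12/5, 17/4, 2)
obs 6: x=1 → posterior Dirichlet(13/2, 7/2, 12/5, 17/4, 2)
obs 7: x=0 → posterior Dirichlet(15/2, 7/2, 12/5, 17/4, 2)
obs 8: x=4 → posterior Dirichlet(15/2, 7/2, 12/5, 17/4, 3)
obs 9: x=2 → posterior Dirichlet(15/2, 7/2, 17/5, 17/4, 3)
obs 10: x=4 → posterior Dirichlet(15/2, 7/2, 17/5, 17/4, 4)
obs 11: x=3 → posterior Dirichlet(15/2, 7/2, 17/5, 21/4, 4)
obs 12: x=4 → posterior Dirichlet(15/2, 7/2, 17/5, 21/4, 5)
obs 13: x=1 → posterior Dirichlet(15/2, 9/2, 17/5, 21/4, 5)
obs 14: x=4 → posterior Dirichlet(15/2, 9/2, 17/5, 21/4, 6)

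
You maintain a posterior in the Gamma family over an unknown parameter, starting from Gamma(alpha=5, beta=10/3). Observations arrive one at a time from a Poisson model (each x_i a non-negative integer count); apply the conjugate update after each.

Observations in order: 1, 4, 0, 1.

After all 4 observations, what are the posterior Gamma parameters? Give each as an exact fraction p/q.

obs 1: x=1 → posterior Gamma(6, 13/3)
obs 2: x=4 → posterior Gamma(10, 16/3)
obs 3: x=0 → posterior Gamma(10, 19/3)
obs 4: x=1 → posterior Gamma(11, 22/3)

alpha=11, beta=22/3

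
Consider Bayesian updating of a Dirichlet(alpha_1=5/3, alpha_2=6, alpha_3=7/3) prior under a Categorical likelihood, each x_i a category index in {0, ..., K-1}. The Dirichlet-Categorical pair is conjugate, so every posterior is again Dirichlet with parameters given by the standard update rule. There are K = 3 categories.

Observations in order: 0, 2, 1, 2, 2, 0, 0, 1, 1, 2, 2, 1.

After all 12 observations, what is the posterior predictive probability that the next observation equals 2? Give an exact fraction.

1/3

obs 1: x=0 → posterior Dirichlet(8/3, 6, 7/3)
obs 2: x=2 → posterior Dirichlet(8/3, 6, 10/3)
obs 3: x=1 → posterior Dirichlet(8/3, 7, 10/3)
obs 4: x=2 → posterior Dirichlet(8/3, 7, 13/3)
obs 5: x=2 → posterior Dirichlet(8/3, 7, 16/3)
obs 6: x=0 → posterior Dirichlet(11/3, 7, 16/3)
obs 7: x=0 → posterior Dirichlet(14/3, 7, 16/3)
obs 8: x=1 → posterior Dirichlet(14/3, 8, 16/3)
obs 9: x=1 → posterior Dirichlet(14/3, 9, 16/3)
obs 10: x=2 → posterior Dirichlet(14/3, 9, 19/3)
obs 11: x=2 → posterior Dirichlet(14/3, 9, 22/3)
obs 12: x=1 → posterior Dirichlet(14/3, 10, 22/3)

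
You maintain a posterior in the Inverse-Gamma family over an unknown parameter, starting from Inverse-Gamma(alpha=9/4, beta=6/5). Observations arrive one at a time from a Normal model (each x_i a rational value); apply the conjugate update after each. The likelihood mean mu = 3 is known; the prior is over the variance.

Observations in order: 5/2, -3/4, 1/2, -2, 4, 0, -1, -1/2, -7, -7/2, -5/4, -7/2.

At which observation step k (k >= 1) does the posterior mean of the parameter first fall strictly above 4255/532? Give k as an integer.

k = 8

obs 1: x=5/2 → posterior Inverse-Gamma(11/4, 53/40)
obs 2: x=-3/4 → posterior Inverse-Gamma(13/4, 1337/160)
obs 3: x=1/2 → posterior Inverse-Gamma(15/4, 1837/160)
obs 4: x=-2 → posterior Inverse-Gamma(17/4, 3837/160)
obs 5: x=4 → posterior Inverse-Gamma(19/4, 3917/160)
obs 6: x=0 → posterior Inverse-Gamma(21/4, 4637/160)
obs 7: x=-1 → posterior Inverse-Gamma(23/4, 5917/160)
obs 8: x=-1/2 → posterior Inverse-Gamma(25/4, 6897/160)
obs 9: x=-7 → posterior Inverse-Gamma(27/4, 14897/160)
obs 10: x=-7/2 → posterior Inverse-Gamma(29/4, 18277/160)
obs 11: x=-5/4 → posterior Inverse-Gamma(31/4, 9861/80)
obs 12: x=-7/2 → posterior Inverse-Gamma(33/4, 11551/80)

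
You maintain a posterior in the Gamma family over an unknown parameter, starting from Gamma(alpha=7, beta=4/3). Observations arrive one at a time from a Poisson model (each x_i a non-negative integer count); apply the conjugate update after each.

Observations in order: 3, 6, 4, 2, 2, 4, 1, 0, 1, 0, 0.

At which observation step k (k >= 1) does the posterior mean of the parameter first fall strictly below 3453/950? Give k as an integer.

obs 1: x=3 → posterior Gamma(10, 7/3)
obs 2: x=6 → posterior Gamma(16, 10/3)
obs 3: x=4 → posterior Gamma(20, 13/3)
obs 4: x=2 → posterior Gamma(22, 16/3)
obs 5: x=2 → posterior Gamma(24, 19/3)
obs 6: x=4 → posterior Gamma(28, 22/3)
obs 7: x=1 → posterior Gamma(29, 25/3)
obs 8: x=0 → posterior Gamma(29, 28/3)
obs 9: x=1 → posterior Gamma(30, 31/3)
obs 10: x=0 → posterior Gamma(30, 34/3)
obs 11: x=0 → posterior Gamma(30, 37/3)

k = 7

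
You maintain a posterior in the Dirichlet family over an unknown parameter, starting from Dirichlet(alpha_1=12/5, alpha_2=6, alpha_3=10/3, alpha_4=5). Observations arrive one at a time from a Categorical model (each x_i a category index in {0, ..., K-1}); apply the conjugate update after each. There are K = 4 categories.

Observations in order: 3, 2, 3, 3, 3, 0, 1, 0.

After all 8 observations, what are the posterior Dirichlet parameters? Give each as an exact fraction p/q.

obs 1: x=3 → posterior Dirichlet(12/5, 6, 10/3, 6)
obs 2: x=2 → posterior Dirichlet(12/5, 6, 13/3, 6)
obs 3: x=3 → posterior Dirichlet(12/5, 6, 13/3, 7)
obs 4: x=3 → posterior Dirichlet(12/5, 6, 13/3, 8)
obs 5: x=3 → posterior Dirichlet(12/5, 6, 13/3, 9)
obs 6: x=0 → posterior Dirichlet(17/5, 6, 13/3, 9)
obs 7: x=1 → posterior Dirichlet(17/5, 7, 13/3, 9)
obs 8: x=0 → posterior Dirichlet(22/5, 7, 13/3, 9)

alpha_1=22/5, alpha_2=7, alpha_3=13/3, alpha_4=9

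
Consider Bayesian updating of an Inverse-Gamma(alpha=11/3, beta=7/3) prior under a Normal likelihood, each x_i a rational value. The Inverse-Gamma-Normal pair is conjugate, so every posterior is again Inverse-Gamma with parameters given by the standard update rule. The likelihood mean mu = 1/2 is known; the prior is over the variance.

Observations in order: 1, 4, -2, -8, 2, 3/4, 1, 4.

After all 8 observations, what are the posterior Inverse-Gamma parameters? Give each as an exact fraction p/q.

obs 1: x=1 → posterior Inverse-Gamma(25/6, 59/24)
obs 2: x=4 → posterior Inverse-Gamma(14/3, 103/12)
obs 3: x=-2 → posterior Inverse-Gamma(31/6, 281/24)
obs 4: x=-8 → posterior Inverse-Gamma(17/3, 287/6)
obs 5: x=2 → posterior Inverse-Gamma(37/6, 1175/24)
obs 6: x=3/4 → posterior Inverse-Gamma(20/3, 4703/96)
obs 7: x=1 → posterior Inverse-Gamma(43/6, 4715/96)
obs 8: x=4 → posterior Inverse-Gamma(23/3, 5303/96)

alpha=23/3, beta=5303/96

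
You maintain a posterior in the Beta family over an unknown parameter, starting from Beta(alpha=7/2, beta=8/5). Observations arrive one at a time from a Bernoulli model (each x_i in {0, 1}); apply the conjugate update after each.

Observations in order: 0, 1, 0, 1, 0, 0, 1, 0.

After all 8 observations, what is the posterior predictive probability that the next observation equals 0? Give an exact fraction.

obs 1: x=0 → posterior Beta(7/2, 13/5)
obs 2: x=1 → posterior Beta(9/2, 13/5)
obs 3: x=0 → posterior Beta(9/2, 18/5)
obs 4: x=1 → posterior Beta(11/2, 18/5)
obs 5: x=0 → posterior Beta(11/2, 23/5)
obs 6: x=0 → posterior Beta(11/2, 28/5)
obs 7: x=1 → posterior Beta(13/2, 28/5)
obs 8: x=0 → posterior Beta(13/2, 33/5)

66/131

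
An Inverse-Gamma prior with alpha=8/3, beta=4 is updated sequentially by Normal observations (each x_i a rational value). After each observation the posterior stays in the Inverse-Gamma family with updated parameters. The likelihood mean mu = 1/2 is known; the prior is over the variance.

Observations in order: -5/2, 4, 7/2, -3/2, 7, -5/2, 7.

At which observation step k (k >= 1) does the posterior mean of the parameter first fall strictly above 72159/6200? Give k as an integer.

k = 7

obs 1: x=-5/2 → posterior Inverse-Gamma(19/6, 17/2)
obs 2: x=4 → posterior Inverse-Gamma(11/3, 117/8)
obs 3: x=7/2 → posterior Inverse-Gamma(25/6, 153/8)
obs 4: x=-3/2 → posterior Inverse-Gamma(14/3, 169/8)
obs 5: x=7 → posterior Inverse-Gamma(31/6, 169/4)
obs 6: x=-5/2 → posterior Inverse-Gamma(17/3, 187/4)
obs 7: x=7 → posterior Inverse-Gamma(37/6, 543/8)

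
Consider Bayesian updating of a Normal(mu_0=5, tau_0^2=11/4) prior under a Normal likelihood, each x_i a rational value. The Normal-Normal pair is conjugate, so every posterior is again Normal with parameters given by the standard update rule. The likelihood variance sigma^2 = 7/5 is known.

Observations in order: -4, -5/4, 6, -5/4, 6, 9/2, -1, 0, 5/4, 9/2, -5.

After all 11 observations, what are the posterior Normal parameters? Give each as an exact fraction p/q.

mu_0=2705/2532, tau_0^2=77/633

obs 1: x=-4 → posterior Normal(-80/83, 77/83)
obs 2: x=-5/4 → posterior Normal(-595/552, 77/138)
obs 3: x=6 → posterior Normal(725/772, 77/193)
obs 4: x=-5/4 → posterior Normal(225/496, 77/248)
obs 5: x=6 → posterior Normal(295/202, 77/303)
obs 6: x=9/2 → posterior Normal(345/179, 77/358)
obs 7: x=-1 → posterior Normal(635/413, 11/59)
obs 8: x=0 → posterior Normal(635/468, 77/468)
obs 9: x=5/4 → posterior Normal(2815/2092, 77/523)
obs 10: x=9/2 → posterior Normal(3805/2312, 77/578)
obs 11: x=-5 → posterior Normal(2705/2532, 77/633)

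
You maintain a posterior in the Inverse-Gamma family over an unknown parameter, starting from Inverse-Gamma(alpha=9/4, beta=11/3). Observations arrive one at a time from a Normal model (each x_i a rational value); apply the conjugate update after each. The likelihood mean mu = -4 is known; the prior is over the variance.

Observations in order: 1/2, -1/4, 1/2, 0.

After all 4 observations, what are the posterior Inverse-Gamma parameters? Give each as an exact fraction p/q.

alpha=17/4, beta=3739/96

obs 1: x=1/2 → posterior Inverse-Gamma(11/4, 331/24)
obs 2: x=-1/4 → posterior Inverse-Gamma(13/4, 1999/96)
obs 3: x=1/2 → posterior Inverse-Gamma(15/4, 2971/96)
obs 4: x=0 → posterior Inverse-Gamma(17/4, 3739/96)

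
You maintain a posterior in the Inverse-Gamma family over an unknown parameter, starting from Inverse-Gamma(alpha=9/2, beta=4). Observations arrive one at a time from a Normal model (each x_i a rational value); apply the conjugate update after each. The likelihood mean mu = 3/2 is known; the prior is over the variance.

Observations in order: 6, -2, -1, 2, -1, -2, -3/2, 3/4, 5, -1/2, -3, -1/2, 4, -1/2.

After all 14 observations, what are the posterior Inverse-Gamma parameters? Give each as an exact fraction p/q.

alpha=23/2, beta=2013/32

obs 1: x=6 → posterior Inverse-Gamma(5, 113/8)
obs 2: x=-2 → posterior Inverse-Gamma(11/2, 81/4)
obs 3: x=-1 → posterior Inverse-Gamma(6, 187/8)
obs 4: x=2 → posterior Inverse-Gamma(13/2, 47/2)
obs 5: x=-1 → posterior Inverse-Gamma(7, 213/8)
obs 6: x=-2 → posterior Inverse-Gamma(15/2, 131/4)
obs 7: x=-3/2 → posterior Inverse-Gamma(8, 149/4)
obs 8: x=3/4 → posterior Inverse-Gamma(17/2, 1201/32)
obs 9: x=5 → posterior Inverse-Gamma(9, 1397/32)
obs 10: x=-1/2 → posterior Inverse-Gamma(19/2, 1461/32)
obs 11: x=-3 → posterior Inverse-Gamma(10, 1785/32)
obs 12: x=-1/2 → posterior Inverse-Gamma(21/2, 1849/32)
obs 13: x=4 → posterior Inverse-Gamma(11, 1949/32)
obs 14: x=-1/2 → posterior Inverse-Gamma(23/2, 2013/32)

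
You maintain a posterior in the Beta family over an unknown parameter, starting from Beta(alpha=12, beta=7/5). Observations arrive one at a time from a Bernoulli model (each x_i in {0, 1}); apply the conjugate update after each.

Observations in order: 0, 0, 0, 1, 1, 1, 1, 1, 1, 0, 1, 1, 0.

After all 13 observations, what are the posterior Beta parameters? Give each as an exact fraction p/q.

obs 1: x=0 → posterior Beta(12, 12/5)
obs 2: x=0 → posterior Beta(12, 17/5)
obs 3: x=0 → posterior Beta(12, 22/5)
obs 4: x=1 → posterior Beta(13, 22/5)
obs 5: x=1 → posterior Beta(14, 22/5)
obs 6: x=1 → posterior Beta(15, 22/5)
obs 7: x=1 → posterior Beta(16, 22/5)
obs 8: x=1 → posterior Beta(17, 22/5)
obs 9: x=1 → posterior Beta(18, 22/5)
obs 10: x=0 → posterior Beta(18, 27/5)
obs 11: x=1 → posterior Beta(19, 27/5)
obs 12: x=1 → posterior Beta(20, 27/5)
obs 13: x=0 → posterior Beta(20, 32/5)

alpha=20, beta=32/5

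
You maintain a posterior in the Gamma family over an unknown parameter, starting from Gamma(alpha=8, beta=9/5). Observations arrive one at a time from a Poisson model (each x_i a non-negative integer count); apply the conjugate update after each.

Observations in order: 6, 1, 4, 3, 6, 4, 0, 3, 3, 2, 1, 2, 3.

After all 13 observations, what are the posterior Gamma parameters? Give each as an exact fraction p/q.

alpha=46, beta=74/5

obs 1: x=6 → posterior Gamma(14, 14/5)
obs 2: x=1 → posterior Gamma(15, 19/5)
obs 3: x=4 → posterior Gamma(19, 24/5)
obs 4: x=3 → posterior Gamma(22, 29/5)
obs 5: x=6 → posterior Gamma(28, 34/5)
obs 6: x=4 → posterior Gamma(32, 39/5)
obs 7: x=0 → posterior Gamma(32, 44/5)
obs 8: x=3 → posterior Gamma(35, 49/5)
obs 9: x=3 → posterior Gamma(38, 54/5)
obs 10: x=2 → posterior Gamma(40, 59/5)
obs 11: x=1 → posterior Gamma(41, 64/5)
obs 12: x=2 → posterior Gamma(43, 69/5)
obs 13: x=3 → posterior Gamma(46, 74/5)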